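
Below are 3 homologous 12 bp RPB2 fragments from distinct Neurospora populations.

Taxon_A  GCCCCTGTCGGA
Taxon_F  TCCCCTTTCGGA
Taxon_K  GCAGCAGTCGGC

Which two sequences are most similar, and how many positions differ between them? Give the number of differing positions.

2

Pairwise Hamming distances:
  Taxon_A vs Taxon_F: 2
  Taxon_A vs Taxon_K: 4
  Taxon_F vs Taxon_K: 6
The smallest is 2, between Taxon_A and Taxon_F.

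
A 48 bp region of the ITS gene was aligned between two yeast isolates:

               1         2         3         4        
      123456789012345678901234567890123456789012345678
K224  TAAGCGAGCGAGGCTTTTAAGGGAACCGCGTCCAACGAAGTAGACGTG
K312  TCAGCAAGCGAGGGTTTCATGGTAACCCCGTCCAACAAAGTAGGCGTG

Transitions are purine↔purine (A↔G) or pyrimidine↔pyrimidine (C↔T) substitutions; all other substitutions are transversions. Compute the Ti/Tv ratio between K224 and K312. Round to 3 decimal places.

0.800

Differing sites — 2:A/C (Tv); 6:G/A (Ti); 14:C/G (Tv); 18:T/C (Ti); 20:A/T (Tv); 23:G/T (Tv); 28:G/C (Tv); 37:G/A (Ti); 44:A/G (Ti).
Of the 9 differences, 4 transitions and 5 transversions, so Ti/Tv = 4/5 = 0.800.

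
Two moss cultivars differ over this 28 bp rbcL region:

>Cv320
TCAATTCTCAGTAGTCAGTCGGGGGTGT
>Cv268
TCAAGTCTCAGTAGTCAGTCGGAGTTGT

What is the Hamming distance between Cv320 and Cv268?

The sequences differ at positions 5 (T/G), 23 (G/A), 25 (G/T).
That gives 3 mismatches out of 28 aligned sites, so the Hamming distance is 3.

3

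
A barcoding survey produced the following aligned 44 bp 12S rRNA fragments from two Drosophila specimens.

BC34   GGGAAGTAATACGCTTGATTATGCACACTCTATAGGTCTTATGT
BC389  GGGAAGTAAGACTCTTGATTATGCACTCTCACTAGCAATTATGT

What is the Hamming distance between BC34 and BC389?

The sequences differ at positions 10 (T/G), 13 (G/T), 27 (A/T), 31 (T/A), 32 (A/C), 36 (G/C), 37 (T/A), 38 (C/A).
That gives 8 mismatches out of 44 aligned sites, so the Hamming distance is 8.

8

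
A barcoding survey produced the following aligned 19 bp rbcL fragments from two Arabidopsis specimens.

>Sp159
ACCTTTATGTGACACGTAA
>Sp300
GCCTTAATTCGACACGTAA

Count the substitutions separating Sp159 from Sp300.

The sequences differ at positions 1 (A/G), 6 (T/A), 9 (G/T), 10 (T/C).
That gives 4 mismatches out of 19 aligned sites, so the Hamming distance is 4.

4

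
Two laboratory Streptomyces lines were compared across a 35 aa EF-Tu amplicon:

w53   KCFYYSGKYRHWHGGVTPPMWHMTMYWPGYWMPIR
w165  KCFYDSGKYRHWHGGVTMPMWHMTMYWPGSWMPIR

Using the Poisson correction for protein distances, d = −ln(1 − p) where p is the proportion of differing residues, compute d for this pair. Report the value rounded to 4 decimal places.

0.0896

Differing sites — 5:Y/D; 18:P/M; 30:Y/S.
p = 3/35 = 0.085714.
d = −ln(1 − 0.085714) = −ln(0.914286) = 0.0896.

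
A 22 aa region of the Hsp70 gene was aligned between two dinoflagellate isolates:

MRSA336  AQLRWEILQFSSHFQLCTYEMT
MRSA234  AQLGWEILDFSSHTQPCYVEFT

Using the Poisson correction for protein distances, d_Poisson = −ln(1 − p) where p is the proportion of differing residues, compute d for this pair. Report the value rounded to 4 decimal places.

Mismatches occur at site 4 (R→G), site 9 (Q→D), site 14 (F→T), site 16 (L→P), site 18 (T→Y), site 19 (Y→V), site 21 (M→F).
p = 7/22 = 0.318182.
d = −ln(1 − 0.318182) = −ln(0.681818) = 0.3830.

0.3830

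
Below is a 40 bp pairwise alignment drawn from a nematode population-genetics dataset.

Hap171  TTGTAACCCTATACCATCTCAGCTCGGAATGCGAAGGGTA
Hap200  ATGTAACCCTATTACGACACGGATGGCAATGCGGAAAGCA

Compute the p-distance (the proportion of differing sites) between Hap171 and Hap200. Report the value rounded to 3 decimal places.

0.350

Differing sites — 1:T/A; 13:A/T; 14:C/A; 16:A/G; 17:T/A; 19:T/A; 21:A/G; 23:C/A; 25:C/G; 27:G/C; 34:A/G; 36:G/A; 37:G/A; 39:T/C.
There are 14 differences over 40 sites, so p = 14/40 = 0.350.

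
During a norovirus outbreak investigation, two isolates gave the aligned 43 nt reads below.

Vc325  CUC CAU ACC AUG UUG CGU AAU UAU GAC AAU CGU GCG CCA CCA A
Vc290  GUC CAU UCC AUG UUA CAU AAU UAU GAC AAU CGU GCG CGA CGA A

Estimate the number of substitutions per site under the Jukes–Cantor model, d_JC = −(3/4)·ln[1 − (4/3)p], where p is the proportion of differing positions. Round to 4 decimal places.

The sequences differ at positions 1 (C/G), 7 (A/U), 15 (G/A), 17 (G/A), 38 (C/G), 41 (C/G).
p = 6/43 = 0.139535.
d = −0.75 · ln(1 − (4/3)·0.139535) = −0.75 · ln(0.813953) = −0.75 · (-0.205853) = 0.1544.

0.1544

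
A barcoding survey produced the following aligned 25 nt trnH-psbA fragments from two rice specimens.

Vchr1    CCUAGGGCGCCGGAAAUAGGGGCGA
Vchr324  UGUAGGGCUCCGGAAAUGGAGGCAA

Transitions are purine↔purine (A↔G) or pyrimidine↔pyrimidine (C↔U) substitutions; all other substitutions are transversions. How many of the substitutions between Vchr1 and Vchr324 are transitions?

4

Differing sites — 1:C/U (Ti); 2:C/G (Tv); 9:G/U (Tv); 18:A/G (Ti); 20:G/A (Ti); 24:G/A (Ti).
Of the 6 differences, 4 transitions and 2 transversions, so the answer is 4.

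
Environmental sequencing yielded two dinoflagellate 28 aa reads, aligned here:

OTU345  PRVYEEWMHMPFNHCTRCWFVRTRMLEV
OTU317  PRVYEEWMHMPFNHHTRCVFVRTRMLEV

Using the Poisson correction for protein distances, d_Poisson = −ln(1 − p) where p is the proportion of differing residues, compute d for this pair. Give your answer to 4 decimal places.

The sequences differ at positions 15 (C/H), 19 (W/V).
p = 2/28 = 0.071429.
d = −ln(1 − 0.071429) = −ln(0.928571) = 0.0741.

0.0741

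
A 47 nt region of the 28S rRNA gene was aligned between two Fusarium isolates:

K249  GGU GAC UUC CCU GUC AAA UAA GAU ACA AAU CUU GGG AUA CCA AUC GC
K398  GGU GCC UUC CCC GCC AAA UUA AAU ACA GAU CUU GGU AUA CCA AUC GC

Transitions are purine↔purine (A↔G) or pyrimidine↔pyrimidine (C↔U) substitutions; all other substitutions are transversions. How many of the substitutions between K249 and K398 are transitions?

4

Differing sites — 5:A/C (Tv); 12:U/C (Ti); 14:U/C (Ti); 20:A/U (Tv); 22:G/A (Ti); 28:A/G (Ti); 36:G/U (Tv).
Of the 7 differences, 4 transitions and 3 transversions, so the answer is 4.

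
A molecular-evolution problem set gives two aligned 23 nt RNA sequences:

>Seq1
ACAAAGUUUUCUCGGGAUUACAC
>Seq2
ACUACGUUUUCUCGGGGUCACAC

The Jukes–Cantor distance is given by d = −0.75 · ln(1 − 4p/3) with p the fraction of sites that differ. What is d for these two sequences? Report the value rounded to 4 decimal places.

0.1979

Differing sites — 3:A/U; 5:A/C; 17:A/G; 19:U/C.
p = 4/23 = 0.173913.
d = −0.75 · ln(1 − (4/3)·0.173913) = −0.75 · ln(0.768116) = −0.75 · (-0.263815) = 0.1979.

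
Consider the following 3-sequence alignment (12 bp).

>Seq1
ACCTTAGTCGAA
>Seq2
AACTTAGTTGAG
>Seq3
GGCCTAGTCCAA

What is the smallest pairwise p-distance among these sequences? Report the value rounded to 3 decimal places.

Pairwise Hamming distances:
  Seq1 vs Seq2: 3
  Seq1 vs Seq3: 4
  Seq2 vs Seq3: 6
The smallest is 3 mismatches, between Seq1 and Seq2; p = 3/12 = 0.250.

0.250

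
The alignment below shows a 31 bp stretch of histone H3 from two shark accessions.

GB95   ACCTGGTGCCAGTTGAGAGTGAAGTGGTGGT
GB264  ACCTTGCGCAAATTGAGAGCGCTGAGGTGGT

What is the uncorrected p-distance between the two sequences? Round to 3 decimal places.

0.258

The sequences differ at positions 5 (G/T), 7 (T/C), 10 (C/A), 12 (G/A), 20 (T/C), 22 (A/C), 23 (A/T), 25 (T/A).
There are 8 differences over 31 sites, so p = 8/31 = 0.258.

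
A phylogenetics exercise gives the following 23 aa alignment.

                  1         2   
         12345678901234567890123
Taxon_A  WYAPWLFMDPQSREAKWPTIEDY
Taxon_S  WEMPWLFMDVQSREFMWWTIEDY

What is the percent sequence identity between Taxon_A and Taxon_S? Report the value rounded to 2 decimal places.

73.91%

Differing sites — 2:Y/E; 3:A/M; 10:P/V; 15:A/F; 16:K/M; 18:P/W.
17 of the 23 sites match, so the percent identity is 17/23 × 100 = 73.91%.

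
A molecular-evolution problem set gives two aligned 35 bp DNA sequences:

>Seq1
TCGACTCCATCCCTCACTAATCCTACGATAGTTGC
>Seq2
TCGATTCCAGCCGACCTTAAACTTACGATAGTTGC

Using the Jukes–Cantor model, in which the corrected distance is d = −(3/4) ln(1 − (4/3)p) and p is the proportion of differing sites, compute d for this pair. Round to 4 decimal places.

The sequences differ at positions 5 (C/T), 10 (T/G), 13 (C/G), 14 (T/A), 16 (A/C), 17 (C/T), 21 (T/A), 23 (C/T).
p = 8/35 = 0.228571.
d = −0.75 · ln(1 − (4/3)·0.228571) = −0.75 · ln(0.695239) = −0.75 · (-0.363500) = 0.2726.

0.2726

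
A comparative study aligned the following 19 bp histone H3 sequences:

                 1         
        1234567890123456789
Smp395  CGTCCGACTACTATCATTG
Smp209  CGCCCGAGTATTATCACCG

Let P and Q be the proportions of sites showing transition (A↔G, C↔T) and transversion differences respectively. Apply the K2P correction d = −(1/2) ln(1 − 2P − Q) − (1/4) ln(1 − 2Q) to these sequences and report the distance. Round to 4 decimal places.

Mismatches occur at site 3 (T↔C, transition), site 8 (C↔G, transversion), site 11 (C↔T, transition), site 17 (T↔C, transition), site 18 (T↔C, transition).
Of the 5 differences, 4 transitions and 1 transversion over 19 sites: P = 4/19 = 0.210526, Q = 1/19 = 0.052632.
d = −0.5·ln(0.526316) − 0.25·ln(0.894736) = −0.5·(-0.641853) − 0.25·(-0.111227) = 0.3487.

0.3487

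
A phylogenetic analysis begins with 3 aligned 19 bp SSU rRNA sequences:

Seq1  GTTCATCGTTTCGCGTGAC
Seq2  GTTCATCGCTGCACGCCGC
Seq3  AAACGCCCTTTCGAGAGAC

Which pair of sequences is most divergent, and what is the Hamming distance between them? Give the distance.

Pairwise Hamming distances:
  Seq1 vs Seq2: 6
  Seq1 vs Seq3: 8
  Seq2 vs Seq3: 13
The largest is 13, between Seq2 and Seq3.

13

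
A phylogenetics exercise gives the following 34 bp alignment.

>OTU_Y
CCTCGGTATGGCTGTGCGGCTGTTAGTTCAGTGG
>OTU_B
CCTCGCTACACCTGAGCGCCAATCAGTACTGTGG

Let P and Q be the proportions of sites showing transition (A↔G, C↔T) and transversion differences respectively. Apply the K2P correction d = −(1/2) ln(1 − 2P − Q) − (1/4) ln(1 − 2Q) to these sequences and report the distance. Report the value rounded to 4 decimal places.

The sequences differ at positions 6 (G/C, transversion), 9 (T/C, transition), 10 (G/A, transition), 11 (G/C, transversion), 15 (T/A, transversion), 19 (G/C, transversion), 21 (T/A, transversion), 22 (G/A, transition), 24 (T/C, transition), 28 (T/A, transversion), 30 (A/T, transversion).
Of the 11 differences, 4 transitions and 7 transversions over 34 sites: P = 4/34 = 0.117647, Q = 7/34 = 0.205882.
d = −0.5·ln(0.558824) − 0.25·ln(0.588236) = −0.5·(-0.581921) − 0.25·(-0.530627) = 0.4236.

0.4236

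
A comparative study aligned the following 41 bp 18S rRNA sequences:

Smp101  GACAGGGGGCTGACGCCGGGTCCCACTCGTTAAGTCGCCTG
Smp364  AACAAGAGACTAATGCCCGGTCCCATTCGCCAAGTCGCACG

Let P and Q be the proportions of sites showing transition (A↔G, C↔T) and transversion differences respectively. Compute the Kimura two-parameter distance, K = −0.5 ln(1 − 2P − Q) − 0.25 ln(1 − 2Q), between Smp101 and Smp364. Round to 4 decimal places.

0.4102

The sequences differ at positions 1 (G/A, transition), 5 (G/A, transition), 7 (G/A, transition), 9 (G/A, transition), 12 (G/A, transition), 14 (C/T, transition), 18 (G/C, transversion), 26 (C/T, transition), 30 (T/C, transition), 31 (T/C, transition), 39 (C/A, transversion), 40 (T/C, transition).
Of the 12 differences, 10 transitions and 2 transversions over 41 sites: P = 10/41 = 0.243902, Q = 2/41 = 0.048780.
d = −0.5·ln(0.463416) − 0.25·ln(0.902440) = −0.5·(-0.769130) − 0.25·(-0.102653) = 0.4102.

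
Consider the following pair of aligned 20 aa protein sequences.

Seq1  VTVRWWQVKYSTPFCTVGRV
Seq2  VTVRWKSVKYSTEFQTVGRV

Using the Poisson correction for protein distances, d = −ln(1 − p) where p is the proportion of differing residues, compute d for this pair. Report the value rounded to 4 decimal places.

0.2231

The sequences differ at positions 6 (W/K), 7 (Q/S), 13 (P/E), 15 (C/Q).
p = 4/20 = 0.200000.
d = −ln(1 − 0.200000) = −ln(0.800000) = 0.2231.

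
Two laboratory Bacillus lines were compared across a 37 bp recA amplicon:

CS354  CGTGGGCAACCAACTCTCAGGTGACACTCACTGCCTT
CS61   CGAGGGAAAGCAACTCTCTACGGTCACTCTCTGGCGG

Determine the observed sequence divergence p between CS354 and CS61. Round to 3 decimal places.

0.324

Differing sites — 3:T/A; 7:C/A; 10:C/G; 19:A/T; 20:G/A; 21:G/C; 22:T/G; 24:A/T; 30:A/T; 34:C/G; 36:T/G; 37:T/G.
There are 12 differences over 37 sites, so p = 12/37 = 0.324.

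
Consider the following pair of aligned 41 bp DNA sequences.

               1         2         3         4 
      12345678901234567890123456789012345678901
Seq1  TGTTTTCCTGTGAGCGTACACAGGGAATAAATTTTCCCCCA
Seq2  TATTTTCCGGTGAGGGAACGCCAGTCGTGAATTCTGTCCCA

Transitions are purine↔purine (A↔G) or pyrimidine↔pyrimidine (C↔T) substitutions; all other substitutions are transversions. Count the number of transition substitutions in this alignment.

The sequences differ at positions 2 (G/A, transition), 9 (T/G, transversion), 15 (C/G, transversion), 17 (T/A, transversion), 20 (A/G, transition), 22 (A/C, transversion), 23 (G/A, transition), 25 (G/T, transversion), 26 (A/C, transversion), 27 (A/G, transition), 29 (A/G, transition), 34 (T/C, transition), 36 (C/G, transversion), 37 (C/T, transition).
Of the 14 differences, 7 transitions and 7 transversions, so the answer is 7.

7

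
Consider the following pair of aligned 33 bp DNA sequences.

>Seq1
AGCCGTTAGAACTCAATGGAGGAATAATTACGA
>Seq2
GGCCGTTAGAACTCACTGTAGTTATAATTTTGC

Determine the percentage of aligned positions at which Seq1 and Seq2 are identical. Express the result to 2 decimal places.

The sequences differ at positions 1 (A/G), 16 (A/C), 19 (G/T), 22 (G/T), 23 (A/T), 30 (A/T), 31 (C/T), 33 (A/C).
25 of the 33 sites match, so the percent identity is 25/33 × 100 = 75.76%.

75.76%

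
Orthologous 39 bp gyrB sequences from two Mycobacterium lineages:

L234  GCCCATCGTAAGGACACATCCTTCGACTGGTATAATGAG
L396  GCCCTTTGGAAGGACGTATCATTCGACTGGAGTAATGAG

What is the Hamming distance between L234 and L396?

8

The sequences differ at positions 5 (A/T), 7 (C/T), 9 (T/G), 16 (A/G), 17 (C/T), 21 (C/A), 31 (T/A), 32 (A/G).
That gives 8 mismatches out of 39 aligned sites, so the Hamming distance is 8.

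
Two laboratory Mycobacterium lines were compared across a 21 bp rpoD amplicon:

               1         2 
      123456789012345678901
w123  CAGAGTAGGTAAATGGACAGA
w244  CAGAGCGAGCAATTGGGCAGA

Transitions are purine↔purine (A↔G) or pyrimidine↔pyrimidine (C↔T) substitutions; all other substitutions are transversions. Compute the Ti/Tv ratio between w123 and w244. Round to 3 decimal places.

Mismatches occur at site 6 (T→C, transition), site 7 (A→G, transition), site 8 (G→A, transition), site 10 (T→C, transition), site 13 (A→T, transversion), site 17 (A→G, transition).
Of the 6 differences, 5 transitions and 1 transversion, so Ti/Tv = 5/1 = 5.000.

5.000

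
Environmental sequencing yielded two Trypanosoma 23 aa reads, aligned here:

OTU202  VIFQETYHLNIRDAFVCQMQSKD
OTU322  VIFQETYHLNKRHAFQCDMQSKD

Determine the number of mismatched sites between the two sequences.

4

Differing sites — 11:I/K; 13:D/H; 16:V/Q; 18:Q/D.
That gives 4 mismatches out of 23 aligned sites, so the Hamming distance is 4.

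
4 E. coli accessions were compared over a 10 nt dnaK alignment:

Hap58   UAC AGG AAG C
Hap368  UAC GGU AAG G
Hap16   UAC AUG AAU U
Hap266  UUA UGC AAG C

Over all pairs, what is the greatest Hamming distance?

Pairwise Hamming distances:
  Hap58 vs Hap368: 3
  Hap58 vs Hap16: 3
  Hap58 vs Hap266: 4
  Hap368 vs Hap16: 5
  Hap368 vs Hap266: 5
  Hap16 vs Hap266: 7
The largest is 7, between Hap16 and Hap266.

7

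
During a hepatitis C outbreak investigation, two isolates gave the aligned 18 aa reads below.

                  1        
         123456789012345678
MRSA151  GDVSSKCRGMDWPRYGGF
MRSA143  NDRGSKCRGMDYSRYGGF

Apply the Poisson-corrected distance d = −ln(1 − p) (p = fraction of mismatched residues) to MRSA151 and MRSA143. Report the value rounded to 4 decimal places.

0.3254

The sequences differ at positions 1 (G/N), 3 (V/R), 4 (S/G), 12 (W/Y), 13 (P/S).
p = 5/18 = 0.277778.
d = −ln(1 − 0.277778) = −ln(0.722222) = 0.3254.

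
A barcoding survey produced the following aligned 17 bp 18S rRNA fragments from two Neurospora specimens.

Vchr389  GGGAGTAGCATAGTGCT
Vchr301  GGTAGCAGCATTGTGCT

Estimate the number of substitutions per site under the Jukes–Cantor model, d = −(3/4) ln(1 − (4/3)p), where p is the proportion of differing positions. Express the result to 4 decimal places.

Mismatches occur at site 3 (G↔T), site 6 (T↔C), site 12 (A↔T).
p = 3/17 = 0.176471.
d = −0.75 · ln(1 − (4/3)·0.176471) = −0.75 · ln(0.764705) = −0.75 · (-0.268265) = 0.2012.

0.2012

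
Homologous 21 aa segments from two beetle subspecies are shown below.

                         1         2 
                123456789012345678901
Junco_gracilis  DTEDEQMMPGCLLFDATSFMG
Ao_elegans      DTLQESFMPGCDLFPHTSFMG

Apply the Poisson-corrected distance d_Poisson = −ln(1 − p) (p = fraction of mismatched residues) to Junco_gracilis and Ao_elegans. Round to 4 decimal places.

0.4055

Mismatches occur at site 3 (E/L), site 4 (D/Q), site 6 (Q/S), site 7 (M/F), site 12 (L/D), site 15 (D/P), site 16 (A/H).
p = 7/21 = 0.333333.
d = −ln(1 − 0.333333) = −ln(0.666667) = 0.4055.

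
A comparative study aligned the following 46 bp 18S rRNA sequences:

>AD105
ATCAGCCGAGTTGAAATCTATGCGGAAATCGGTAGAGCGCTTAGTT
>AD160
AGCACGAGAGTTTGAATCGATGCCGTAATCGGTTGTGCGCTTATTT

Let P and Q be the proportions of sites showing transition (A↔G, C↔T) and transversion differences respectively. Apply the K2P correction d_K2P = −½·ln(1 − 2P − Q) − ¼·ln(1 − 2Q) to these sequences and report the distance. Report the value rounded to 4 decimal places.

0.3287

The sequences differ at positions 2 (T/G, transversion), 5 (G/C, transversion), 6 (C/G, transversion), 7 (C/A, transversion), 13 (G/T, transversion), 14 (A/G, transition), 19 (T/G, transversion), 24 (G/C, transversion), 26 (A/T, transversion), 34 (A/T, transversion), 36 (A/T, transversion), 44 (G/T, transversion).
Of the 12 differences, 1 transition and 11 transversions over 46 sites: P = 1/46 = 0.021739, Q = 11/46 = 0.239130.
d = −0.5·ln(0.717392) − 0.25·ln(0.521740) = −0.5·(-0.332133) − 0.25·(-0.650586) = 0.3287.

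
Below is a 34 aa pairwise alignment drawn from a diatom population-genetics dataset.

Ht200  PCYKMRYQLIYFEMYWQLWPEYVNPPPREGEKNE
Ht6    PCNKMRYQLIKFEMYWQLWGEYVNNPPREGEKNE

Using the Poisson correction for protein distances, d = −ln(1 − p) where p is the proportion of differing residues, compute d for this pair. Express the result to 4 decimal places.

0.1252

The sequences differ at positions 3 (Y/N), 11 (Y/K), 20 (P/G), 25 (P/N).
p = 4/34 = 0.117647.
d = −ln(1 − 0.117647) = −ln(0.882353) = 0.1252.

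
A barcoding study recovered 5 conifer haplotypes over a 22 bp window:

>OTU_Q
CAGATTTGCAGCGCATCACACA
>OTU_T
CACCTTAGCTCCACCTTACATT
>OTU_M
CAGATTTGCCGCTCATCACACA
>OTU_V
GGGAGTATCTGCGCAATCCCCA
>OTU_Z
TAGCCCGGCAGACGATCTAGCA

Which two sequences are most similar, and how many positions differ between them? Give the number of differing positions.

Pairwise Hamming distances:
  OTU_Q vs OTU_T: 10
  OTU_Q vs OTU_M: 2
  OTU_Q vs OTU_V: 10
  OTU_Q vs OTU_Z: 11
  OTU_T vs OTU_M: 10
  OTU_T vs OTU_V: 14
  OTU_T vs OTU_Z: 17
  OTU_M vs OTU_V: 11
  OTU_M vs OTU_Z: 12
  OTU_V vs OTU_Z: 16
The smallest is 2, between OTU_Q and OTU_M.

2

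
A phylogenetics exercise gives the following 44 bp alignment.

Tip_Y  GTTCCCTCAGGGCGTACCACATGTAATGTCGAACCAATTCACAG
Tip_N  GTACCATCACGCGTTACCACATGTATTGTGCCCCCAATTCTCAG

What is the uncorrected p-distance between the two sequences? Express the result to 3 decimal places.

Differing sites — 3:T/A; 6:C/A; 10:G/C; 12:G/C; 13:C/G; 14:G/T; 26:A/T; 30:C/G; 31:G/C; 32:A/C; 33:A/C; 41:A/T.
There are 12 differences over 44 sites, so p = 12/44 = 0.273.

0.273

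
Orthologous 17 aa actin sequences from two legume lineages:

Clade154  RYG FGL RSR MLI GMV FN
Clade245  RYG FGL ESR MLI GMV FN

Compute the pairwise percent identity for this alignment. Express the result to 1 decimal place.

94.1%

The sequences differ at position 7 (R/E).
16 of the 17 sites match, so the percent identity is 16/17 × 100 = 94.1%.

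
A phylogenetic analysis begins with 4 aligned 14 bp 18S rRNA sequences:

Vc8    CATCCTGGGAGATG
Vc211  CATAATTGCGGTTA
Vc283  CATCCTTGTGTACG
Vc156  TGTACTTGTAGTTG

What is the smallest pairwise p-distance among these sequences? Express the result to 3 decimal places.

Pairwise Hamming distances:
  Vc8 vs Vc211: 7
  Vc8 vs Vc283: 5
  Vc8 vs Vc156: 6
  Vc211 vs Vc283: 7
  Vc211 vs Vc156: 6
  Vc283 vs Vc156: 7
The smallest is 5 mismatches, between Vc8 and Vc283; p = 5/14 = 0.357.

0.357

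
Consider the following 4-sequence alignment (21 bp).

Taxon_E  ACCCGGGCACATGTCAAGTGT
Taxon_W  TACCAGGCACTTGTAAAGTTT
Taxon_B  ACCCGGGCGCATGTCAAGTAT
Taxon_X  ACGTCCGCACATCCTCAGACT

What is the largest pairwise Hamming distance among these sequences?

Pairwise Hamming distances:
  Taxon_E vs Taxon_W: 6
  Taxon_E vs Taxon_B: 2
  Taxon_E vs Taxon_X: 10
  Taxon_W vs Taxon_B: 7
  Taxon_W vs Taxon_X: 13
  Taxon_B vs Taxon_X: 11
The largest is 13, between Taxon_W and Taxon_X.

13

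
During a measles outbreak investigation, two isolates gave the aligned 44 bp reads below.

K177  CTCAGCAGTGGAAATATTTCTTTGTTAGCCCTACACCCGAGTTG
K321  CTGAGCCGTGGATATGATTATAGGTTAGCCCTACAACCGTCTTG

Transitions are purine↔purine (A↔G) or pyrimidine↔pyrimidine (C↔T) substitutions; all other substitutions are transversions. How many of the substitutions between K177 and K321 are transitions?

Mismatches occur at site 3 (C/G, transversion), site 7 (A/C, transversion), site 13 (A/T, transversion), site 16 (A/G, transition), site 17 (T/A, transversion), site 20 (C/A, transversion), site 22 (T/A, transversion), site 23 (T/G, transversion), site 36 (C/A, transversion), site 40 (A/T, transversion), site 41 (G/C, transversion).
Of the 11 differences, 1 transition and 10 transversions, so the answer is 1.

1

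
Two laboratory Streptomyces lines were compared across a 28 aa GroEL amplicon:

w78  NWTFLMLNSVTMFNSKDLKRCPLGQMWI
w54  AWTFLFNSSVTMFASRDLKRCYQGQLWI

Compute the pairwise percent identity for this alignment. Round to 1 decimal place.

Mismatches occur at site 1 (N↔A), site 6 (M↔F), site 7 (L↔N), site 8 (N↔S), site 14 (N↔A), site 16 (K↔R), site 22 (P↔Y), site 23 (L↔Q), site 26 (M↔L).
19 of the 28 sites match, so the percent identity is 19/28 × 100 = 67.9%.

67.9%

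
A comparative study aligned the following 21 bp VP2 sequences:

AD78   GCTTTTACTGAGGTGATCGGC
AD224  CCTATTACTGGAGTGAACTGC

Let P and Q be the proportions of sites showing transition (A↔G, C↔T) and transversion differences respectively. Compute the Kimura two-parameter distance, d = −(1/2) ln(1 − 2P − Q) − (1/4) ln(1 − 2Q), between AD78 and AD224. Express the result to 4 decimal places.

0.3597

Mismatches occur at site 1 (G→C, transversion), site 4 (T→A, transversion), site 11 (A→G, transition), site 12 (G→A, transition), site 17 (T→A, transversion), site 19 (G→T, transversion).
Of the 6 differences, 2 transitions and 4 transversions over 21 sites: P = 2/21 = 0.095238, Q = 4/21 = 0.190476.
d = −0.5·ln(0.619048) − 0.25·ln(0.619048) = −0.5·(-0.479572) − 0.25·(-0.479572) = 0.3597.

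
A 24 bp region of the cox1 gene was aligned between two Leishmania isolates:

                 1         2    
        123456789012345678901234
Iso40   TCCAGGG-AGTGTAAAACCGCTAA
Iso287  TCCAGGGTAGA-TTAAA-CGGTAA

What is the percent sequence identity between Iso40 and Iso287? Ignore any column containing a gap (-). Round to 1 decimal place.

Excluding the 3 gap columns leaves 21 comparable sites.
The sequences differ at positions 11 (T/A), 14 (A/T), 21 (C/G).
18 of the 21 comparable sites match, so the percent identity is 18/21 × 100 = 85.7%.

85.7%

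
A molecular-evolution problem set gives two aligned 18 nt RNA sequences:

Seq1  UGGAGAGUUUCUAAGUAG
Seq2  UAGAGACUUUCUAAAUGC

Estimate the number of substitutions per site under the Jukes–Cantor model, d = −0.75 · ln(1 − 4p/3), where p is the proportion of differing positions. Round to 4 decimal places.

Mismatches occur at site 2 (G/A), site 7 (G/C), site 15 (G/A), site 17 (A/G), site 18 (G/C).
p = 5/18 = 0.277778.
d = −0.75 · ln(1 − (4/3)·0.277778) = −0.75 · ln(0.629629) = −0.75 · (-0.462625) = 0.3470.

0.3470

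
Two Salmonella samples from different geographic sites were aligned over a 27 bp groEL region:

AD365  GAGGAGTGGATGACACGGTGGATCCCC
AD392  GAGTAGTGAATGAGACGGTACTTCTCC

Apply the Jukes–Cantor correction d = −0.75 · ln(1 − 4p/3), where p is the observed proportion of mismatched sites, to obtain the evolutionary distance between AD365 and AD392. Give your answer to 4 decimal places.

The sequences differ at positions 4 (G/T), 9 (G/A), 14 (C/G), 20 (G/A), 21 (G/C), 22 (A/T), 25 (C/T).
p = 7/27 = 0.259259.
d = −0.75 · ln(1 − (4/3)·0.259259) = −0.75 · ln(0.654321) = −0.75 · (-0.424157) = 0.3181.

0.3181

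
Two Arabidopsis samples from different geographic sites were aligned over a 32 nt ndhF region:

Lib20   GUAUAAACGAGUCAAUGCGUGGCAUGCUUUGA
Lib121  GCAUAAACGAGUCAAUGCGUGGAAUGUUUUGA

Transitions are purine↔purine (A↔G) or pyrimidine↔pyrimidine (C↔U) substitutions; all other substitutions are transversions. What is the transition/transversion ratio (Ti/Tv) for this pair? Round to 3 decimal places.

2.000

The sequences differ at positions 2 (U/C, transition), 23 (C/A, transversion), 27 (C/U, transition).
Of the 3 differences, 2 transitions and 1 transversion, so Ti/Tv = 2/1 = 2.000.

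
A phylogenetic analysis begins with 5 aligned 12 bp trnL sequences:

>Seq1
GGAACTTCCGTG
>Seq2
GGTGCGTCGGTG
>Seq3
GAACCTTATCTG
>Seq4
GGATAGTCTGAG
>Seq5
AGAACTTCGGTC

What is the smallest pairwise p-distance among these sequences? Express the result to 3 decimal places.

0.250

Pairwise Hamming distances:
  Seq1 vs Seq2: 4
  Seq1 vs Seq3: 5
  Seq1 vs Seq4: 5
  Seq1 vs Seq5: 3
  Seq2 vs Seq3: 7
  Seq2 vs Seq4: 5
  Seq2 vs Seq5: 5
  Seq3 vs Seq4: 7
  Seq3 vs Seq5: 7
  Seq4 vs Seq5: 7
The smallest is 3 mismatches, between Seq1 and Seq5; p = 3/12 = 0.250.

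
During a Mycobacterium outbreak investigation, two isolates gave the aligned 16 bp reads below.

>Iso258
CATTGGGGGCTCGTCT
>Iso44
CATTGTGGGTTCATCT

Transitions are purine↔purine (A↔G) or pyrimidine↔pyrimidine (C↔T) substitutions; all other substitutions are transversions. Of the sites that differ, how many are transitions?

The sequences differ at positions 6 (G/T, transversion), 10 (C/T, transition), 13 (G/A, transition).
Of the 3 differences, 2 transitions and 1 transversion, so the answer is 2.

2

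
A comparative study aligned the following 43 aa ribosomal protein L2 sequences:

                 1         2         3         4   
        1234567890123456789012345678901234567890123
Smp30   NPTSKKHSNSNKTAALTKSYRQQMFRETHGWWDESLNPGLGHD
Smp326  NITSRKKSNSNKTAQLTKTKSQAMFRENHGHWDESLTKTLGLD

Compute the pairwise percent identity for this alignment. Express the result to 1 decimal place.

Differing sites — 2:P/I; 5:K/R; 7:H/K; 15:A/Q; 19:S/T; 20:Y/K; 21:R/S; 23:Q/A; 28:T/N; 31:W/H; 37:N/T; 38:P/K; 39:G/T; 42:H/L.
29 of the 43 sites match, so the percent identity is 29/43 × 100 = 67.4%.

67.4%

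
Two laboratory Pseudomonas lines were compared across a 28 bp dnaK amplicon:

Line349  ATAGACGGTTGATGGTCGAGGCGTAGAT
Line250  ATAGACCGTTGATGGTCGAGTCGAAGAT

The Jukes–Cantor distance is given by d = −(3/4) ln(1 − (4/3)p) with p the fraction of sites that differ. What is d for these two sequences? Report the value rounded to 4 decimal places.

0.1156

The sequences differ at positions 7 (G/C), 21 (G/T), 24 (T/A).
p = 3/28 = 0.107143.
d = −0.75 · ln(1 − (4/3)·0.107143) = −0.75 · ln(0.857143) = −0.75 · (-0.154151) = 0.1156.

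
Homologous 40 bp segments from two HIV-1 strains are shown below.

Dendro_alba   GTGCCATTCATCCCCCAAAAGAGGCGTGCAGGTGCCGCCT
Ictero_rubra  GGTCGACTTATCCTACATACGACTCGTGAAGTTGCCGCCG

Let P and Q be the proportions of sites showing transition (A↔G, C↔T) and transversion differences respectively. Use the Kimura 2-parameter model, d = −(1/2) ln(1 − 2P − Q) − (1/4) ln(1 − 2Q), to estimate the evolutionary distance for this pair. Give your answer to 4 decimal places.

Differing sites — 2:T/G (Tv); 3:G/T (Tv); 5:C/G (Tv); 7:T/C (Ti); 9:C/T (Ti); 14:C/T (Ti); 15:C/A (Tv); 18:A/T (Tv); 20:A/C (Tv); 23:G/C (Tv); 24:G/T (Tv); 29:C/A (Tv); 32:G/T (Tv); 40:T/G (Tv).
Of the 14 differences, 3 transitions and 11 transversions over 40 sites: P = 3/40 = 0.075000, Q = 11/40 = 0.275000.
d = −0.5·ln(0.575000) − 0.25·ln(0.450000) = −0.5·(-0.553385) − 0.25·(-0.798508) = 0.4763.

0.4763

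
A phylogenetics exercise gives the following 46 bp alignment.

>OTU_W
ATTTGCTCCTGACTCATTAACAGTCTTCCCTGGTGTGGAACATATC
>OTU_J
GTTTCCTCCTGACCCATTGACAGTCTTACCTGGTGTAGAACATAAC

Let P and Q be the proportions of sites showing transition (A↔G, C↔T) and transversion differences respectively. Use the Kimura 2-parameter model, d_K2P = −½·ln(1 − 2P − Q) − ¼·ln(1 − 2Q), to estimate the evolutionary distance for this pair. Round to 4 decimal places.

Differing sites — 1:A/G (Ti); 5:G/C (Tv); 14:T/C (Ti); 19:A/G (Ti); 28:C/A (Tv); 37:G/A (Ti); 45:T/A (Tv).
Of the 7 differences, 4 transitions and 3 transversions over 46 sites: P = 4/46 = 0.086957, Q = 3/46 = 0.065217.
d = −0.5·ln(0.760869) − 0.25·ln(0.869566) = −0.5·(-0.273294) − 0.25·(-0.139761) = 0.1716.

0.1716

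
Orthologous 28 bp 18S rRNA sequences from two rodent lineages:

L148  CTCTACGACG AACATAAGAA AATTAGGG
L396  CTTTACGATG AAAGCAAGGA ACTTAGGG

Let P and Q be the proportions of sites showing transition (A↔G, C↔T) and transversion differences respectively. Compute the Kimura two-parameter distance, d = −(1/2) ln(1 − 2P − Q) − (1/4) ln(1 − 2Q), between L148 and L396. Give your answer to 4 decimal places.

Differing sites — 3:C/T (Ti); 9:C/T (Ti); 13:C/A (Tv); 14:A/G (Ti); 15:T/C (Ti); 19:A/G (Ti); 22:A/C (Tv).
Of the 7 differences, 5 transitions and 2 transversions over 28 sites: P = 5/28 = 0.178571, Q = 2/28 = 0.071429.
d = −0.5·ln(0.571429) − 0.25·ln(0.857142) = −0.5·(-0.559615) − 0.25·(-0.154152) = 0.3183.

0.3183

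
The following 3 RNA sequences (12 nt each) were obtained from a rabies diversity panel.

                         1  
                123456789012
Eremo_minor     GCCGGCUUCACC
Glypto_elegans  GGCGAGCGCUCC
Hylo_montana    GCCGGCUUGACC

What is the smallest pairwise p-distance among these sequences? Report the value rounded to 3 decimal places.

Pairwise Hamming distances:
  Eremo_minor vs Glypto_elegans: 6
  Eremo_minor vs Hylo_montana: 1
  Glypto_elegans vs Hylo_montana: 7
The smallest is 1 mismatch, between Eremo_minor and Hylo_montana; p = 1/12 = 0.083.

0.083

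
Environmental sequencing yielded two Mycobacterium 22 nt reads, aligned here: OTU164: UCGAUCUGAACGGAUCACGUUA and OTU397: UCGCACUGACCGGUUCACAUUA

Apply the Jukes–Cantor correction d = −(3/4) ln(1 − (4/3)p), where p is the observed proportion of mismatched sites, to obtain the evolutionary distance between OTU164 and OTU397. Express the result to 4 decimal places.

Mismatches occur at site 4 (A/C), site 5 (U/A), site 10 (A/C), site 14 (A/U), site 19 (G/A).
p = 5/22 = 0.227273.
d = −0.75 · ln(1 − (4/3)·0.227273) = −0.75 · ln(0.696969) = −0.75 · (-0.361014) = 0.2708.

0.2708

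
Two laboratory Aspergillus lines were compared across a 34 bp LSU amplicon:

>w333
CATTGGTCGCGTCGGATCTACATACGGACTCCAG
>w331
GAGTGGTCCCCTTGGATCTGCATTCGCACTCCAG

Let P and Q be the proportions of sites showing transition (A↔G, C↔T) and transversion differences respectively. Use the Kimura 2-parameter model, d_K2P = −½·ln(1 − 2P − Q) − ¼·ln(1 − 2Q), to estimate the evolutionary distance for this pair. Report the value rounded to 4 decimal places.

0.2830

Differing sites — 1:C/G (Tv); 3:T/G (Tv); 9:G/C (Tv); 11:G/C (Tv); 13:C/T (Ti); 20:A/G (Ti); 24:A/T (Tv); 27:G/C (Tv).
Of the 8 differences, 2 transitions and 6 transversions over 34 sites: P = 2/34 = 0.058824, Q = 6/34 = 0.176471.
d = −0.5·ln(0.705881) − 0.25·ln(0.647058) = −0.5·(-0.348309) − 0.25·(-0.435319) = 0.2830.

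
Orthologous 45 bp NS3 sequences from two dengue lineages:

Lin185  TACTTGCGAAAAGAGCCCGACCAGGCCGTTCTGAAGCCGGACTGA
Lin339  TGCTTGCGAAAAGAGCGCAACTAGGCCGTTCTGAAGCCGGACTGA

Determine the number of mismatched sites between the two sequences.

Differing sites — 2:A/G; 17:C/G; 19:G/A; 22:C/T.
That gives 4 mismatches out of 45 aligned sites, so the Hamming distance is 4.

4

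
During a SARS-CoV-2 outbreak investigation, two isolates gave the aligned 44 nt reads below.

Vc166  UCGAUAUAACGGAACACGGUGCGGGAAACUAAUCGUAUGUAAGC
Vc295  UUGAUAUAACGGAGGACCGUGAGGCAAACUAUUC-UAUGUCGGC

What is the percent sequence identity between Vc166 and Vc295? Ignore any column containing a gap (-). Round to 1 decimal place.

79.1%

Excluding the 1 gap column leaves 43 comparable sites.
Differing sites — 2:C/U; 14:A/G; 15:C/G; 18:G/C; 22:C/A; 25:G/C; 32:A/U; 41:A/C; 42:A/G.
34 of the 43 comparable sites match, so the percent identity is 34/43 × 100 = 79.1%.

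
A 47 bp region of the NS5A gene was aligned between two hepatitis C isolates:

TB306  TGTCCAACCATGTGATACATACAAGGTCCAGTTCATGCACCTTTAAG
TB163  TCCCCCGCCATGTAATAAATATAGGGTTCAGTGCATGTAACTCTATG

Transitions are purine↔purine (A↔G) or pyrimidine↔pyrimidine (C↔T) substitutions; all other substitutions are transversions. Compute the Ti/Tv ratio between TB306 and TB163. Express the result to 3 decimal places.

Mismatches occur at site 2 (G→C, transversion), site 3 (T→C, transition), site 6 (A→C, transversion), site 7 (A→G, transition), site 14 (G→A, transition), site 18 (C→A, transversion), site 22 (C→T, transition), site 24 (A→G, transition), site 28 (C→T, transition), site 33 (T→G, transversion), site 38 (C→T, transition), site 40 (C→A, transversion), site 43 (T→C, transition), site 46 (A→T, transversion).
Of the 14 differences, 8 transitions and 6 transversions, so Ti/Tv = 8/6 = 1.333.

1.333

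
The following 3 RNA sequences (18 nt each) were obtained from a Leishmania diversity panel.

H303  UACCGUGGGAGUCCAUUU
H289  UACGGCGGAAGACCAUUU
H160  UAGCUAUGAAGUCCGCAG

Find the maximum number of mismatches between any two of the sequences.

10

Pairwise Hamming distances:
  H303 vs H289: 4
  H303 vs H160: 9
  H289 vs H160: 10
The largest is 10, between H289 and H160.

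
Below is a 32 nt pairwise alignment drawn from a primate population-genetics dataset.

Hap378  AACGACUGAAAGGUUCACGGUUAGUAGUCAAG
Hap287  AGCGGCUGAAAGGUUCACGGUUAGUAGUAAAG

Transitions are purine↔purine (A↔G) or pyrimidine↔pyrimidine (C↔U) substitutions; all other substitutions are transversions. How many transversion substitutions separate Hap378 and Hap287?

1

The sequences differ at positions 2 (A/G, transition), 5 (A/G, transition), 29 (C/A, transversion).
Of the 3 differences, 2 transitions and 1 transversion, so the answer is 1.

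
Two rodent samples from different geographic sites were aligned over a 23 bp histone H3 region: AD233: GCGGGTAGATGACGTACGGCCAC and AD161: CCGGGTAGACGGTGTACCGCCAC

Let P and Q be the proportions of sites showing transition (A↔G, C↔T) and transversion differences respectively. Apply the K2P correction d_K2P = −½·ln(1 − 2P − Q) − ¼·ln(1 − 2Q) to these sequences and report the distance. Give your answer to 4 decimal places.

The sequences differ at positions 1 (G/C, transversion), 10 (T/C, transition), 12 (A/G, transition), 13 (C/T, transition), 18 (G/C, transversion).
Of the 5 differences, 3 transitions and 2 transversions over 23 sites: P = 3/23 = 0.130435, Q = 2/23 = 0.086957.
d = −0.5·ln(0.652173) − 0.25·ln(0.826086) = −0.5·(-0.427445) − 0.25·(-0.191056) = 0.2615.

0.2615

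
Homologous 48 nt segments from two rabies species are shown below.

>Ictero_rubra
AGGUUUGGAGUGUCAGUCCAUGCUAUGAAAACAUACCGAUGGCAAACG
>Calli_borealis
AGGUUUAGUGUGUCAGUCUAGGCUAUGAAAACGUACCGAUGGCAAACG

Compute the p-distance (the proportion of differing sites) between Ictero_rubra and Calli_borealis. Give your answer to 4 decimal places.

Mismatches occur at site 7 (G↔A), site 9 (A↔U), site 19 (C↔U), site 21 (U↔G), site 33 (A↔G).
There are 5 differences over 48 sites, so p = 5/48 = 0.1042.

0.1042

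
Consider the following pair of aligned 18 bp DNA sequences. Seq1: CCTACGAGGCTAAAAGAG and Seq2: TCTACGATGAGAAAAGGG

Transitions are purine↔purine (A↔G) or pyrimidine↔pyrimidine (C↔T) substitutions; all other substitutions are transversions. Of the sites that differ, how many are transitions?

Mismatches occur at site 1 (C↔T, transition), site 8 (G↔T, transversion), site 10 (C↔A, transversion), site 11 (T↔G, transversion), site 17 (A↔G, transition).
Of the 5 differences, 2 transitions and 3 transversions, so the answer is 2.

2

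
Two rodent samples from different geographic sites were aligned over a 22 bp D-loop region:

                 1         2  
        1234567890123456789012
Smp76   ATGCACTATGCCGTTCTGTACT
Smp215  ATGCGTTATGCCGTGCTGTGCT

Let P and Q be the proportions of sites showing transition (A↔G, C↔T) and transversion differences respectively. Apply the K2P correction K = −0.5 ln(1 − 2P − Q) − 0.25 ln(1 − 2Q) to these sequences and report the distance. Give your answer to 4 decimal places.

0.2153

Differing sites — 5:A/G (Ti); 6:C/T (Ti); 15:T/G (Tv); 20:A/G (Ti).
Of the 4 differences, 3 transitions and 1 transversion over 22 sites: P = 3/22 = 0.136364, Q = 1/22 = 0.045455.
d = −0.5·ln(0.681817) − 0.25·ln(0.909090) = −0.5·(-0.382994) − 0.25·(-0.095311) = 0.2153.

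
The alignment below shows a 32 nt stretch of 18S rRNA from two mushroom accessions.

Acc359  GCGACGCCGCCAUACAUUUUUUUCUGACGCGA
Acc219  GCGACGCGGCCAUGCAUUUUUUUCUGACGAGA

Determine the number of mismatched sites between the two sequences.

3

The sequences differ at positions 8 (C/G), 14 (A/G), 30 (C/A).
That gives 3 mismatches out of 32 aligned sites, so the Hamming distance is 3.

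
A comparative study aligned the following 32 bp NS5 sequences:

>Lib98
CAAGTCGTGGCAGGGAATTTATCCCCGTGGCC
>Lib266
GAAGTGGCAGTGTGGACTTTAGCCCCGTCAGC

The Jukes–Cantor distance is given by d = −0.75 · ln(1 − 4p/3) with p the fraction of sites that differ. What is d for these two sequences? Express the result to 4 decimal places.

0.5199

Differing sites — 1:C/G; 6:C/G; 8:T/C; 9:G/A; 11:C/T; 12:A/G; 13:G/T; 17:A/C; 22:T/G; 29:G/C; 30:G/A; 31:C/G.
p = 12/32 = 0.375000.
d = −0.75 · ln(1 − (4/3)·0.375000) = −0.75 · ln(0.500000) = −0.75 · (-0.693147) = 0.5199.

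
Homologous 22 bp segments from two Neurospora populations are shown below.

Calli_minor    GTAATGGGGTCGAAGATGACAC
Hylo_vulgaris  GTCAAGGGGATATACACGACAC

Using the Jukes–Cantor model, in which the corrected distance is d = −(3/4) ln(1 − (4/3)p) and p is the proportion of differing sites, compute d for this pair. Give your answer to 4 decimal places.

Mismatches occur at site 3 (A↔C), site 5 (T↔A), site 10 (T↔A), site 11 (C↔T), site 12 (G↔A), site 13 (A↔T), site 15 (G↔C), site 17 (T↔C).
p = 8/22 = 0.363636.
d = −0.75 · ln(1 − (4/3)·0.363636) = −0.75 · ln(0.515152) = −0.75 · (-0.663293) = 0.4975.

0.4975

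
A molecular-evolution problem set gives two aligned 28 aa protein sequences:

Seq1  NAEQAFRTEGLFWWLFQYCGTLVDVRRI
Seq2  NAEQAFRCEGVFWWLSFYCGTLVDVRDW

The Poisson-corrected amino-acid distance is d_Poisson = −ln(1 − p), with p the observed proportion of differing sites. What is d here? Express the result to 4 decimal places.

Mismatches occur at site 8 (T↔C), site 11 (L↔V), site 16 (F↔S), site 17 (Q↔F), site 27 (R↔D), site 28 (I↔W).
p = 6/28 = 0.214286.
d = −ln(1 − 0.214286) = −ln(0.785714) = 0.2412.

0.2412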